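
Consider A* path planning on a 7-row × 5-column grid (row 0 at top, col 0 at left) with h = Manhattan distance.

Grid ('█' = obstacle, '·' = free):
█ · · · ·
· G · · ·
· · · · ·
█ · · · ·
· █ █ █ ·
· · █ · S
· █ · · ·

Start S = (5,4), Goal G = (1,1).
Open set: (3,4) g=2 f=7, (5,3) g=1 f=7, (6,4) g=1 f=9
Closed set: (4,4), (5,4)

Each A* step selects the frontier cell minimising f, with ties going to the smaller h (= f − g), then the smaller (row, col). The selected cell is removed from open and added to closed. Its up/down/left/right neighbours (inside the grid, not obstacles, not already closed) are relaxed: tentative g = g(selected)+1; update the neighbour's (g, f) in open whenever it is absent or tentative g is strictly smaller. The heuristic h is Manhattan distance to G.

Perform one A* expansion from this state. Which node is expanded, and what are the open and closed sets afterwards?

step 1: expand (3,4) (f=7, h=5) → closed; open now [(2,4) g=3 f=7, (3,3) g=3 f=7, (5,3) g=1 f=7, (6,4) g=1 f=9]

expanded=(3,4); open=[(2,4) g=3 f=7, (3,3) g=3 f=7, (5,3) g=1 f=7, (6,4) g=1 f=9]; closed=[(3,4), (4,4), (5,4)]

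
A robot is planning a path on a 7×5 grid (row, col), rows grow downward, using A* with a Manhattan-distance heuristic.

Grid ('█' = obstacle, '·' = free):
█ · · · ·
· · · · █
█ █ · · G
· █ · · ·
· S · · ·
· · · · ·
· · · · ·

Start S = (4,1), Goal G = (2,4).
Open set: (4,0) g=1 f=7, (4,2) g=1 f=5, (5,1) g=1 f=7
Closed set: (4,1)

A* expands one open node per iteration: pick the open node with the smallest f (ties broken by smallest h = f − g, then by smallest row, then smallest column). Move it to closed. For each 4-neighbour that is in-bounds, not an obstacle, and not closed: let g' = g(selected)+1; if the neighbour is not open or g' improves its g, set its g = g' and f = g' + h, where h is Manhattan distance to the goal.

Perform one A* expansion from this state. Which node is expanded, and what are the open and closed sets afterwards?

expanded=(4,2); open=[(3,2) g=2 f=5, (4,0) g=1 f=7, (4,3) g=2 f=5, (5,1) g=1 f=7, (5,2) g=2 f=7]; closed=[(4,1), (4,2)]

step 1: expand (4,2) (f=5, h=4) → closed; open now [(3,2) g=2 f=5, (4,0) g=1 f=7, (4,3) g=2 f=5, (5,1) g=1 f=7, (5,2) g=2 f=7]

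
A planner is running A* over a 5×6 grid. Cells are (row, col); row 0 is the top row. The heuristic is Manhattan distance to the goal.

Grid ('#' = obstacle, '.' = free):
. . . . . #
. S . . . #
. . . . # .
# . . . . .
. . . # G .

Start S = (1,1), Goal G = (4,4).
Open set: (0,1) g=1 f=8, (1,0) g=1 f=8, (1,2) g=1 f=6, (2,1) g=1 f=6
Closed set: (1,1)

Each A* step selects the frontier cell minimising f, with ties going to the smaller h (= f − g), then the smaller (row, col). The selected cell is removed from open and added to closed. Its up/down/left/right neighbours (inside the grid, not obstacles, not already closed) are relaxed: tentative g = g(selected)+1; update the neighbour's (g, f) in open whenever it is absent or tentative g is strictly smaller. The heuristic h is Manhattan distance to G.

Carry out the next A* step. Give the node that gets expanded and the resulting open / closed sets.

expanded=(1,2); open=[(0,1) g=1 f=8, (0,2) g=2 f=8, (1,0) g=1 f=8, (1,3) g=2 f=6, (2,1) g=1 f=6, (2,2) g=2 f=6]; closed=[(1,1), (1,2)]

step 1: expand (1,2) (f=6, h=5) → closed; open now [(0,1) g=1 f=8, (0,2) g=2 f=8, (1,0) g=1 f=8, (1,3) g=2 f=6, (2,1) g=1 f=6, (2,2) g=2 f=6]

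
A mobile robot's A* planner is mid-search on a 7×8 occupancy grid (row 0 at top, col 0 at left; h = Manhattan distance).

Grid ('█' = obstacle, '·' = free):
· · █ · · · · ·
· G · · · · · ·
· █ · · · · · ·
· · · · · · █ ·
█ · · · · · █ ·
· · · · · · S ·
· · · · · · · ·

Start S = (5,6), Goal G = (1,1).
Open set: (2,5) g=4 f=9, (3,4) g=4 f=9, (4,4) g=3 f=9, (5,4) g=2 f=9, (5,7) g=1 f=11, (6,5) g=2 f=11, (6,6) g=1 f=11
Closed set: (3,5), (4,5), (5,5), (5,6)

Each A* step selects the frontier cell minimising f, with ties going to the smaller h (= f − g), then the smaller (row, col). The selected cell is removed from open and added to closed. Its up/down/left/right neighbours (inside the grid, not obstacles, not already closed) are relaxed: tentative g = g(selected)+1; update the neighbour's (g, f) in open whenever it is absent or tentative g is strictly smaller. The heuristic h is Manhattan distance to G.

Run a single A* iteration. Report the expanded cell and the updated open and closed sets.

step 1: expand (2,5) (f=9, h=5) → closed; open now [(1,5) g=5 f=9, (2,4) g=5 f=9, (2,6) g=5 f=11, (3,4) g=4 f=9, (4,4) g=3 f=9, (5,4) g=2 f=9, (5,7) g=1 f=11, (6,5) g=2 f=11, (6,6) g=1 f=11]

expanded=(2,5); open=[(1,5) g=5 f=9, (2,4) g=5 f=9, (2,6) g=5 f=11, (3,4) g=4 f=9, (4,4) g=3 f=9, (5,4) g=2 f=9, (5,7) g=1 f=11, (6,5) g=2 f=11, (6,6) g=1 f=11]; closed=[(2,5), (3,5), (4,5), (5,5), (5,6)]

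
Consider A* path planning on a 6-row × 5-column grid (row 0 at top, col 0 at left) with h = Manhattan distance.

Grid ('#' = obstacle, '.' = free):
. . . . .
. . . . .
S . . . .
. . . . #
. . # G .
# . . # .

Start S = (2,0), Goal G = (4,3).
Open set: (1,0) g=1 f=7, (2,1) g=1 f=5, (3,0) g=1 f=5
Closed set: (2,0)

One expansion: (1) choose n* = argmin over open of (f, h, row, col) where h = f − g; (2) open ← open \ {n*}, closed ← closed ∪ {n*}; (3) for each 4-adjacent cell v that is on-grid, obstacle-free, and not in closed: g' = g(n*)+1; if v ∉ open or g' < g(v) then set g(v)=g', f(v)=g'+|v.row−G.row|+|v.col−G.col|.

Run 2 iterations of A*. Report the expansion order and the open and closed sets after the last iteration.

step 1: expand (2,1) (f=5, h=4) → closed; open now [(1,0) g=1 f=7, (1,1) g=2 f=7, (2,2) g=2 f=5, (3,0) g=1 f=5, (3,1) g=2 f=5]
step 2: expand (2,2) (f=5, h=3) → closed; open now [(1,0) g=1 f=7, (1,1) g=2 f=7, (1,2) g=3 f=7, (2,3) g=3 f=5, (3,0) g=1 f=5, (3,1) g=2 f=5, (3,2) g=3 f=5]

order=[(2,1) → (2,2)]; open=[(1,0) g=1 f=7, (1,1) g=2 f=7, (1,2) g=3 f=7, (2,3) g=3 f=5, (3,0) g=1 f=5, (3,1) g=2 f=5, (3,2) g=3 f=5]; closed=[(2,0), (2,1), (2,2)]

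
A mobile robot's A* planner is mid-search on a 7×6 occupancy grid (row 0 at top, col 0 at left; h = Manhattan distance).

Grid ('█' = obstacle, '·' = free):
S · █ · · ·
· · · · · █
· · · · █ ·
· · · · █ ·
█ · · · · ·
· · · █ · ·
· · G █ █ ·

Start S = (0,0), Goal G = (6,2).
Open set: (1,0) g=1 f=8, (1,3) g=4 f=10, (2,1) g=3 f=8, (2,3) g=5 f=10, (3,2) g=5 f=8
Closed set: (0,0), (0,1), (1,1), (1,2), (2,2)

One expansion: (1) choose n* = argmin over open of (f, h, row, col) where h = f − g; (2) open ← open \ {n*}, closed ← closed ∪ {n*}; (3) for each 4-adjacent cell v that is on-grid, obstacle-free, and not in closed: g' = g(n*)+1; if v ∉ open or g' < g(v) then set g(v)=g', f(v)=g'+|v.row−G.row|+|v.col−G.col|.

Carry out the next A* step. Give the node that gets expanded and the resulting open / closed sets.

step 1: expand (3,2) (f=8, h=3) → closed; open now [(1,0) g=1 f=8, (1,3) g=4 f=10, (2,1) g=3 f=8, (2,3) g=5 f=10, (3,1) g=6 f=10, (3,3) g=6 f=10, (4,2) g=6 f=8]

expanded=(3,2); open=[(1,0) g=1 f=8, (1,3) g=4 f=10, (2,1) g=3 f=8, (2,3) g=5 f=10, (3,1) g=6 f=10, (3,3) g=6 f=10, (4,2) g=6 f=8]; closed=[(0,0), (0,1), (1,1), (1,2), (2,2), (3,2)]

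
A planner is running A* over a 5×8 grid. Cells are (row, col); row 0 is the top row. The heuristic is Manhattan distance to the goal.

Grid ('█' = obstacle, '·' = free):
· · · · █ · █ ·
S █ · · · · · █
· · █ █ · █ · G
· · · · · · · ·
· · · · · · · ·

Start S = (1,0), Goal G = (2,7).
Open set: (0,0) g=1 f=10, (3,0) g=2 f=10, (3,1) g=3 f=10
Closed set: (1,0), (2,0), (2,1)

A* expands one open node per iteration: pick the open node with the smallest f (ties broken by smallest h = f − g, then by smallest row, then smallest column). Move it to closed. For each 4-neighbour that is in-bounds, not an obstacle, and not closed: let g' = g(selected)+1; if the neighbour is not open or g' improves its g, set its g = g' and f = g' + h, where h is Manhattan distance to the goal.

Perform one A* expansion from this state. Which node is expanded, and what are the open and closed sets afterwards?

expanded=(3,1); open=[(0,0) g=1 f=10, (3,0) g=2 f=10, (3,2) g=4 f=10, (4,1) g=4 f=12]; closed=[(1,0), (2,0), (2,1), (3,1)]

step 1: expand (3,1) (f=10, h=7) → closed; open now [(0,0) g=1 f=10, (3,0) g=2 f=10, (3,2) g=4 f=10, (4,1) g=4 f=12]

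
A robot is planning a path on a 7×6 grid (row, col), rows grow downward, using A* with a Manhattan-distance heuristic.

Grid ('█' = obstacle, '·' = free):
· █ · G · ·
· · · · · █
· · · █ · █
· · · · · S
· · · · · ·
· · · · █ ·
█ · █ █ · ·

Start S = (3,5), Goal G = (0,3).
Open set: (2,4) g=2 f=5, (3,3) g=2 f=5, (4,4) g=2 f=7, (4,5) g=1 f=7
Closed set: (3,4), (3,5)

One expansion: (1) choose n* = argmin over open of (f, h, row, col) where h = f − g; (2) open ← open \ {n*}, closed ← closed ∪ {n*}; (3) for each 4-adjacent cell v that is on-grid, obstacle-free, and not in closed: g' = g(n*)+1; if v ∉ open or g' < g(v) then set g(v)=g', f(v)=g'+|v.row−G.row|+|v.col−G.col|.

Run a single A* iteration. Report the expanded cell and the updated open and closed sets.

step 1: expand (2,4) (f=5, h=3) → closed; open now [(1,4) g=3 f=5, (3,3) g=2 f=5, (4,4) g=2 f=7, (4,5) g=1 f=7]

expanded=(2,4); open=[(1,4) g=3 f=5, (3,3) g=2 f=5, (4,4) g=2 f=7, (4,5) g=1 f=7]; closed=[(2,4), (3,4), (3,5)]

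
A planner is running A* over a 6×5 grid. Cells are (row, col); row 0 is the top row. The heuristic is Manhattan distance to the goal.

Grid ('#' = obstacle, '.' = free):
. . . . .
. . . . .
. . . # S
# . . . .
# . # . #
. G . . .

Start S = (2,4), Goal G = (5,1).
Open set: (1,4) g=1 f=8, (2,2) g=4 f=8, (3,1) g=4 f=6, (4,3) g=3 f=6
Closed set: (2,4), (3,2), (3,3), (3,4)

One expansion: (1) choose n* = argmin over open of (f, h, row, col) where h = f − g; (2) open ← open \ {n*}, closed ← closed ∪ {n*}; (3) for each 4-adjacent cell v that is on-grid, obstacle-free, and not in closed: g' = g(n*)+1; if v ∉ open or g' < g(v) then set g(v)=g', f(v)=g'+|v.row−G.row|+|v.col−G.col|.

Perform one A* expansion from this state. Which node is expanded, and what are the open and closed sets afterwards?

step 1: expand (3,1) (f=6, h=2) → closed; open now [(1,4) g=1 f=8, (2,1) g=5 f=8, (2,2) g=4 f=8, (4,1) g=5 f=6, (4,3) g=3 f=6]

expanded=(3,1); open=[(1,4) g=1 f=8, (2,1) g=5 f=8, (2,2) g=4 f=8, (4,1) g=5 f=6, (4,3) g=3 f=6]; closed=[(2,4), (3,1), (3,2), (3,3), (3,4)]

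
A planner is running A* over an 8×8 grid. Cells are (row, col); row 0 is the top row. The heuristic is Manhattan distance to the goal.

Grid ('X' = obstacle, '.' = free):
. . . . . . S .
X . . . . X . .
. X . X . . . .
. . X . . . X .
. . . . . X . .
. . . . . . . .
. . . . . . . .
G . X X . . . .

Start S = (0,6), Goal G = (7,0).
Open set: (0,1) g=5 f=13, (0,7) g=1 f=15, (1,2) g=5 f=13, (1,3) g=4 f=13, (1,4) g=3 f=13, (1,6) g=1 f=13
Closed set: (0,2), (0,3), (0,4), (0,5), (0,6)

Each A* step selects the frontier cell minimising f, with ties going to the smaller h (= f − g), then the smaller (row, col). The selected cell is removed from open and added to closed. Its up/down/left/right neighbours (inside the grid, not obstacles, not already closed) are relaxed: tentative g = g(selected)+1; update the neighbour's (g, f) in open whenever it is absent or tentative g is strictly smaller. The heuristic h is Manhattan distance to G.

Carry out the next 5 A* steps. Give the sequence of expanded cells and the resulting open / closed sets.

order=[(0,1) → (0,0) → (1,1) → (1,2) → (2,2)]; open=[(0,7) g=1 f=15, (1,3) g=4 f=13, (1,4) g=3 f=13, (1,6) g=1 f=13]; closed=[(0,0), (0,1), (0,2), (0,3), (0,4), (0,5), (0,6), (1,1), (1,2), (2,2)]

step 1: expand (0,1) (f=13, h=8) → closed; open now [(0,0) g=6 f=13, (0,7) g=1 f=15, (1,1) g=6 f=13, (1,2) g=5 f=13, (1,3) g=4 f=13, (1,4) g=3 f=13, (1,6) g=1 f=13]
step 2: expand (0,0) (f=13, h=7) → closed; open now [(0,7) g=1 f=15, (1,1) g=6 f=13, (1,2) g=5 f=13, (1,3) g=4 f=13, (1,4) g=3 f=13, (1,6) g=1 f=13]
step 3: expand (1,1) (f=13, h=7) → closed; open now [(0,7) g=1 f=15, (1,2) g=5 f=13, (1,3) g=4 f=13, (1,4) g=3 f=13, (1,6) g=1 f=13]
step 4: expand (1,2) (f=13, h=8) → closed; open now [(0,7) g=1 f=15, (1,3) g=4 f=13, (1,4) g=3 f=13, (1,6) g=1 f=13, (2,2) g=6 f=13]
step 5: expand (2,2) (f=13, h=7) → closed; open now [(0,7) g=1 f=15, (1,3) g=4 f=13, (1,4) g=3 f=13, (1,6) g=1 f=13]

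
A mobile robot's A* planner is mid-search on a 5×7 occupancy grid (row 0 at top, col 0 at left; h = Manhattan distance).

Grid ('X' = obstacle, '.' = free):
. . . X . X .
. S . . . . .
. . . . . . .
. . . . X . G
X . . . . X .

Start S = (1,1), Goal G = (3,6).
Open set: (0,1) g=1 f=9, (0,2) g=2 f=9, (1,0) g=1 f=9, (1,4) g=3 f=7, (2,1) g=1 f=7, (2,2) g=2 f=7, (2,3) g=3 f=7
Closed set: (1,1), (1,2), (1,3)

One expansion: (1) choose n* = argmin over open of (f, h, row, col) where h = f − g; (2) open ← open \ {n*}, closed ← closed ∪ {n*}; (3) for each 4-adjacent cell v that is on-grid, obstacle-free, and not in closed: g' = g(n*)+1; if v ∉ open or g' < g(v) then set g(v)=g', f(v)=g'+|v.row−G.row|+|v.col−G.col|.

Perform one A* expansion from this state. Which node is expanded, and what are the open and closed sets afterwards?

step 1: expand (1,4) (f=7, h=4) → closed; open now [(0,1) g=1 f=9, (0,2) g=2 f=9, (0,4) g=4 f=9, (1,0) g=1 f=9, (1,5) g=4 f=7, (2,1) g=1 f=7, (2,2) g=2 f=7, (2,3) g=3 f=7, (2,4) g=4 f=7]

expanded=(1,4); open=[(0,1) g=1 f=9, (0,2) g=2 f=9, (0,4) g=4 f=9, (1,0) g=1 f=9, (1,5) g=4 f=7, (2,1) g=1 f=7, (2,2) g=2 f=7, (2,3) g=3 f=7, (2,4) g=4 f=7]; closed=[(1,1), (1,2), (1,3), (1,4)]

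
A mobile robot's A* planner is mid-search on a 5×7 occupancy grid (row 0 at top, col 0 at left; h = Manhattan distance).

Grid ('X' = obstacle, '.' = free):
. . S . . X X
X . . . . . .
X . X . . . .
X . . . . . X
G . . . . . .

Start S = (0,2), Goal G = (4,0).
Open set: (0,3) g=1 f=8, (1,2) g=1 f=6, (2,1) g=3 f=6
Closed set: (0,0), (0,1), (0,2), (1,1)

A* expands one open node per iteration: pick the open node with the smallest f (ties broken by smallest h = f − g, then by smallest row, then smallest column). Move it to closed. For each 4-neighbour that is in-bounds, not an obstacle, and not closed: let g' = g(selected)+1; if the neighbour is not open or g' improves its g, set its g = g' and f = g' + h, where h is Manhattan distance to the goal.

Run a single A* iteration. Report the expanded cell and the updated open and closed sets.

step 1: expand (2,1) (f=6, h=3) → closed; open now [(0,3) g=1 f=8, (1,2) g=1 f=6, (3,1) g=4 f=6]

expanded=(2,1); open=[(0,3) g=1 f=8, (1,2) g=1 f=6, (3,1) g=4 f=6]; closed=[(0,0), (0,1), (0,2), (1,1), (2,1)]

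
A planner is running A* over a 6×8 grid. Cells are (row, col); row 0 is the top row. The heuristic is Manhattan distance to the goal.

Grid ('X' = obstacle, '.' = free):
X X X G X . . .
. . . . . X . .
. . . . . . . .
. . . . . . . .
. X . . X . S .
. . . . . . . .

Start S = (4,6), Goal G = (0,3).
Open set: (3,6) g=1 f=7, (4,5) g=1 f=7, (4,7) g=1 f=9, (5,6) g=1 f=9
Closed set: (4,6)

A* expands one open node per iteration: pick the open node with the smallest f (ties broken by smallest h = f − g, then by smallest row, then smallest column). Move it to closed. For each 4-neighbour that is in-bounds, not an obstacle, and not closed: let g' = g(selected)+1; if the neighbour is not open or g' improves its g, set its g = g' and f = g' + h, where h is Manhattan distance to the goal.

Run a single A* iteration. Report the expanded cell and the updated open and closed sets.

expanded=(3,6); open=[(2,6) g=2 f=7, (3,5) g=2 f=7, (3,7) g=2 f=9, (4,5) g=1 f=7, (4,7) g=1 f=9, (5,6) g=1 f=9]; closed=[(3,6), (4,6)]

step 1: expand (3,6) (f=7, h=6) → closed; open now [(2,6) g=2 f=7, (3,5) g=2 f=7, (3,7) g=2 f=9, (4,5) g=1 f=7, (4,7) g=1 f=9, (5,6) g=1 f=9]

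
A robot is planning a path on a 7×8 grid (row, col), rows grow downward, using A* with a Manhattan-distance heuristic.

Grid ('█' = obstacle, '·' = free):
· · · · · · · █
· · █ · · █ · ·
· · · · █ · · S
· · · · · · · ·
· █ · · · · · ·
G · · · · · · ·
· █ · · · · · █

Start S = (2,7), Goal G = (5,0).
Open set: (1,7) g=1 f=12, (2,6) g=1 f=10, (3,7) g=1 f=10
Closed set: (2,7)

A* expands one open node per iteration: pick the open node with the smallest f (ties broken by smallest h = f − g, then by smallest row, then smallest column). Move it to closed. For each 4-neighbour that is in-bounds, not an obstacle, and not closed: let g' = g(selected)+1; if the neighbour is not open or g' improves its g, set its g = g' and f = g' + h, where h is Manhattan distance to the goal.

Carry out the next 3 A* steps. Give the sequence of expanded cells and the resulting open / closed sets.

step 1: expand (2,6) (f=10, h=9) → closed; open now [(1,6) g=2 f=12, (1,7) g=1 f=12, (2,5) g=2 f=10, (3,6) g=2 f=10, (3,7) g=1 f=10]
step 2: expand (2,5) (f=10, h=8) → closed; open now [(1,6) g=2 f=12, (1,7) g=1 f=12, (3,5) g=3 f=10, (3,6) g=2 f=10, (3,7) g=1 f=10]
step 3: expand (3,5) (f=10, h=7) → closed; open now [(1,6) g=2 f=12, (1,7) g=1 f=12, (3,4) g=4 f=10, (3,6) g=2 f=10, (3,7) g=1 f=10, (4,5) g=4 f=10]

order=[(2,6) → (2,5) → (3,5)]; open=[(1,6) g=2 f=12, (1,7) g=1 f=12, (3,4) g=4 f=10, (3,6) g=2 f=10, (3,7) g=1 f=10, (4,5) g=4 f=10]; closed=[(2,5), (2,6), (2,7), (3,5)]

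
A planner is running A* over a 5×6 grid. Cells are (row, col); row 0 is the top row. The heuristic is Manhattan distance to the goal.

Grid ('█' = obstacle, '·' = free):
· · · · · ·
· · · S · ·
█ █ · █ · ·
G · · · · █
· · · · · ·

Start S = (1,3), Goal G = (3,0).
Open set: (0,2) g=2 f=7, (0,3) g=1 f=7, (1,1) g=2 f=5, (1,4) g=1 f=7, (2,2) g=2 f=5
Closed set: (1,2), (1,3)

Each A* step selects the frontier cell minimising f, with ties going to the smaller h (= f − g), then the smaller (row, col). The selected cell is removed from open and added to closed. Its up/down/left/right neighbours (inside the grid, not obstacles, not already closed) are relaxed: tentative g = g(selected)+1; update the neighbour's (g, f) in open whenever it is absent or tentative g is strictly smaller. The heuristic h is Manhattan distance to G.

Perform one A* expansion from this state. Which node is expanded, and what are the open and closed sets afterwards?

step 1: expand (1,1) (f=5, h=3) → closed; open now [(0,1) g=3 f=7, (0,2) g=2 f=7, (0,3) g=1 f=7, (1,0) g=3 f=5, (1,4) g=1 f=7, (2,2) g=2 f=5]

expanded=(1,1); open=[(0,1) g=3 f=7, (0,2) g=2 f=7, (0,3) g=1 f=7, (1,0) g=3 f=5, (1,4) g=1 f=7, (2,2) g=2 f=5]; closed=[(1,1), (1,2), (1,3)]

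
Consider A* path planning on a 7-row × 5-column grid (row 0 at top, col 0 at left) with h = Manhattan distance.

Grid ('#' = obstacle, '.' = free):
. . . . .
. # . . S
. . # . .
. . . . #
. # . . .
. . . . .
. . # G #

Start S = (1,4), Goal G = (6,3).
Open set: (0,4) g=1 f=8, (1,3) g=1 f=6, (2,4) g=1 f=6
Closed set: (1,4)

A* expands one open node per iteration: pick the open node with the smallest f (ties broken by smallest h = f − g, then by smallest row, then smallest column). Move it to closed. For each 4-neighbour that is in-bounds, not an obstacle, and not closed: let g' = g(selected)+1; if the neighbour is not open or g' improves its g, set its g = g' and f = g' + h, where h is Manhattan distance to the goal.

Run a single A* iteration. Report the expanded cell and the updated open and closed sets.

expanded=(1,3); open=[(0,3) g=2 f=8, (0,4) g=1 f=8, (1,2) g=2 f=8, (2,3) g=2 f=6, (2,4) g=1 f=6]; closed=[(1,3), (1,4)]

step 1: expand (1,3) (f=6, h=5) → closed; open now [(0,3) g=2 f=8, (0,4) g=1 f=8, (1,2) g=2 f=8, (2,3) g=2 f=6, (2,4) g=1 f=6]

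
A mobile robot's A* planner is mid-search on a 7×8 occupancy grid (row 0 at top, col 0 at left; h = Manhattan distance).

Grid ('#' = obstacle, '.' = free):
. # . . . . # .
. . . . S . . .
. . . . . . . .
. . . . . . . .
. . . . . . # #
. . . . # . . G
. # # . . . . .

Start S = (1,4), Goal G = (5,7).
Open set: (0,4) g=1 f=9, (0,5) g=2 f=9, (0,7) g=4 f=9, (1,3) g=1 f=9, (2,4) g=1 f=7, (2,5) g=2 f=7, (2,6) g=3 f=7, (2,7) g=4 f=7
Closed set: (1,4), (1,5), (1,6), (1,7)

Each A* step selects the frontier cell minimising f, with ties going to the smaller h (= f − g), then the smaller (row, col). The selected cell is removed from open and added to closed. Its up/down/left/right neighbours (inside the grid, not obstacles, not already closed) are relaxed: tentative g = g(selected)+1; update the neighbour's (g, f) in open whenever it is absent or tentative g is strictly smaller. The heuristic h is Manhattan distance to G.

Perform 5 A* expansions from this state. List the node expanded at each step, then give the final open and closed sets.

step 1: expand (2,7) (f=7, h=3) → closed; open now [(0,4) g=1 f=9, (0,5) g=2 f=9, (0,7) g=4 f=9, (1,3) g=1 f=9, (2,4) g=1 f=7, (2,5) g=2 f=7, (2,6) g=3 f=7, (3,7) g=5 f=7]
step 2: expand (3,7) (f=7, h=2) → closed; open now [(0,4) g=1 f=9, (0,5) g=2 f=9, (0,7) g=4 f=9, (1,3) g=1 f=9, (2,4) g=1 f=7, (2,5) g=2 f=7, (2,6) g=3 f=7, (3,6) g=6 f=9]
step 3: expand (2,6) (f=7, h=4) → closed; open now [(0,4) g=1 f=9, (0,5) g=2 f=9, (0,7) g=4 f=9, (1,3) g=1 f=9, (2,4) g=1 f=7, (2,5) g=2 f=7, (3,6) g=4 f=7]
step 4: expand (3,6) (f=7, h=3) → closed; open now [(0,4) g=1 f=9, (0,5) g=2 f=9, (0,7) g=4 f=9, (1,3) g=1 f=9, (2,4) g=1 f=7, (2,5) g=2 f=7, (3,5) g=5 f=9]
step 5: expand (2,5) (f=7, h=5) → closed; open now [(0,4) g=1 f=9, (0,5) g=2 f=9, (0,7) g=4 f=9, (1,3) g=1 f=9, (2,4) g=1 f=7, (3,5) g=3 f=7]

order=[(2,7) → (3,7) → (2,6) → (3,6) → (2,5)]; open=[(0,4) g=1 f=9, (0,5) g=2 f=9, (0,7) g=4 f=9, (1,3) g=1 f=9, (2,4) g=1 f=7, (3,5) g=3 f=7]; closed=[(1,4), (1,5), (1,6), (1,7), (2,5), (2,6), (2,7), (3,6), (3,7)]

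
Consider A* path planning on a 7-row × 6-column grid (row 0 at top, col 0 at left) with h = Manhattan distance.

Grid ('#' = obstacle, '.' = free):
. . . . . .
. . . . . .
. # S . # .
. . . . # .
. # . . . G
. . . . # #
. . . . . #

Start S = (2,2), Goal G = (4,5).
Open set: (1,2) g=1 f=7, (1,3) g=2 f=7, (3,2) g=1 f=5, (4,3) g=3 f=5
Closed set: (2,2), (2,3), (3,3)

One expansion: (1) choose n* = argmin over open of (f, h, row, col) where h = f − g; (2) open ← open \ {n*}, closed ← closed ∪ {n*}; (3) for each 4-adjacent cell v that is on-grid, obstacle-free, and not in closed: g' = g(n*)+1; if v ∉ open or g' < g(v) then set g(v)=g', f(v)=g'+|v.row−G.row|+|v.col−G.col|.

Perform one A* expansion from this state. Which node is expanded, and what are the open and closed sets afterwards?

step 1: expand (4,3) (f=5, h=2) → closed; open now [(1,2) g=1 f=7, (1,3) g=2 f=7, (3,2) g=1 f=5, (4,2) g=4 f=7, (4,4) g=4 f=5, (5,3) g=4 f=7]

expanded=(4,3); open=[(1,2) g=1 f=7, (1,3) g=2 f=7, (3,2) g=1 f=5, (4,2) g=4 f=7, (4,4) g=4 f=5, (5,3) g=4 f=7]; closed=[(2,2), (2,3), (3,3), (4,3)]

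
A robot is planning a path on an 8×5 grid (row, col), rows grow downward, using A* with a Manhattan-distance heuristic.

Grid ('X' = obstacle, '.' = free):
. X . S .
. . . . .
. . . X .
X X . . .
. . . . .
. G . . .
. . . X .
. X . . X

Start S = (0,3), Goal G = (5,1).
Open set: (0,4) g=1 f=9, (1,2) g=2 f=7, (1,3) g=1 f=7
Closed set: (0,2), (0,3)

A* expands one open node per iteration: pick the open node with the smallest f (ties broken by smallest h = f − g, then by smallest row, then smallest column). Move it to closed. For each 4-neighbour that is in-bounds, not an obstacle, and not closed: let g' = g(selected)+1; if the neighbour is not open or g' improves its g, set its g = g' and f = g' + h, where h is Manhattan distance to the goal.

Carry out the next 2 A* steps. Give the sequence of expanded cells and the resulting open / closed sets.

step 1: expand (1,2) (f=7, h=5) → closed; open now [(0,4) g=1 f=9, (1,1) g=3 f=7, (1,3) g=1 f=7, (2,2) g=3 f=7]
step 2: expand (1,1) (f=7, h=4) → closed; open now [(0,4) g=1 f=9, (1,0) g=4 f=9, (1,3) g=1 f=7, (2,1) g=4 f=7, (2,2) g=3 f=7]

order=[(1,2) → (1,1)]; open=[(0,4) g=1 f=9, (1,0) g=4 f=9, (1,3) g=1 f=7, (2,1) g=4 f=7, (2,2) g=3 f=7]; closed=[(0,2), (0,3), (1,1), (1,2)]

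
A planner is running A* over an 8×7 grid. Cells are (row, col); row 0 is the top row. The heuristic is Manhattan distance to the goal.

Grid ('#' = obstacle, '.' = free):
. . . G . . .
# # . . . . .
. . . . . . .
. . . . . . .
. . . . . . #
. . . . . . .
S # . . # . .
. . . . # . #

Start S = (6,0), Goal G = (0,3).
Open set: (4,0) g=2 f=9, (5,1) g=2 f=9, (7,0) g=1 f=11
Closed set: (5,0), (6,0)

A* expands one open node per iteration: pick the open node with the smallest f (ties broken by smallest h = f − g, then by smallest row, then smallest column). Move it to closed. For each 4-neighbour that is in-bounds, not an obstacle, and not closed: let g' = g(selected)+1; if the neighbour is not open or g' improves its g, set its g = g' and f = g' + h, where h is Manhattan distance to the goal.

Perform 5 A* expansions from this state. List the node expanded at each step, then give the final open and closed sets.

step 1: expand (4,0) (f=9, h=7) → closed; open now [(3,0) g=3 f=9, (4,1) g=3 f=9, (5,1) g=2 f=9, (7,0) g=1 f=11]
step 2: expand (3,0) (f=9, h=6) → closed; open now [(2,0) g=4 f=9, (3,1) g=4 f=9, (4,1) g=3 f=9, (5,1) g=2 f=9, (7,0) g=1 f=11]
step 3: expand (2,0) (f=9, h=5) → closed; open now [(2,1) g=5 f=9, (3,1) g=4 f=9, (4,1) g=3 f=9, (5,1) g=2 f=9, (7,0) g=1 f=11]
step 4: expand (2,1) (f=9, h=4) → closed; open now [(2,2) g=6 f=9, (3,1) g=4 f=9, (4,1) g=3 f=9, (5,1) g=2 f=9, (7,0) g=1 f=11]
step 5: expand (2,2) (f=9, h=3) → closed; open now [(1,2) g=7 f=9, (2,3) g=7 f=9, (3,1) g=4 f=9, (3,2) g=7 f=11, (4,1) g=3 f=9, (5,1) g=2 f=9, (7,0) g=1 f=11]

order=[(4,0) → (3,0) → (2,0) → (2,1) → (2,2)]; open=[(1,2) g=7 f=9, (2,3) g=7 f=9, (3,1) g=4 f=9, (3,2) g=7 f=11, (4,1) g=3 f=9, (5,1) g=2 f=9, (7,0) g=1 f=11]; closed=[(2,0), (2,1), (2,2), (3,0), (4,0), (5,0), (6,0)]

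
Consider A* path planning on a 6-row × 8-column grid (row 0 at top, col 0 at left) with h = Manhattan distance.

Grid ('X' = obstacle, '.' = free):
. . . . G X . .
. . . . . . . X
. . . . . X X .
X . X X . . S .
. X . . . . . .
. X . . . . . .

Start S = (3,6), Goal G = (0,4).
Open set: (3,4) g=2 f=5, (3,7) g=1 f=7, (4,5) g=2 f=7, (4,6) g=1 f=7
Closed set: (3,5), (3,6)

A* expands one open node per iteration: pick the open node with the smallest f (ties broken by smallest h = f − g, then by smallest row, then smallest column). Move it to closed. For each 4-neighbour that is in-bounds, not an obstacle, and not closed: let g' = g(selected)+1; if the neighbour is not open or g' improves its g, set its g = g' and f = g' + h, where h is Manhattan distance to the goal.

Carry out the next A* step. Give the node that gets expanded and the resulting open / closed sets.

step 1: expand (3,4) (f=5, h=3) → closed; open now [(2,4) g=3 f=5, (3,7) g=1 f=7, (4,4) g=3 f=7, (4,5) g=2 f=7, (4,6) g=1 f=7]

expanded=(3,4); open=[(2,4) g=3 f=5, (3,7) g=1 f=7, (4,4) g=3 f=7, (4,5) g=2 f=7, (4,6) g=1 f=7]; closed=[(3,4), (3,5), (3,6)]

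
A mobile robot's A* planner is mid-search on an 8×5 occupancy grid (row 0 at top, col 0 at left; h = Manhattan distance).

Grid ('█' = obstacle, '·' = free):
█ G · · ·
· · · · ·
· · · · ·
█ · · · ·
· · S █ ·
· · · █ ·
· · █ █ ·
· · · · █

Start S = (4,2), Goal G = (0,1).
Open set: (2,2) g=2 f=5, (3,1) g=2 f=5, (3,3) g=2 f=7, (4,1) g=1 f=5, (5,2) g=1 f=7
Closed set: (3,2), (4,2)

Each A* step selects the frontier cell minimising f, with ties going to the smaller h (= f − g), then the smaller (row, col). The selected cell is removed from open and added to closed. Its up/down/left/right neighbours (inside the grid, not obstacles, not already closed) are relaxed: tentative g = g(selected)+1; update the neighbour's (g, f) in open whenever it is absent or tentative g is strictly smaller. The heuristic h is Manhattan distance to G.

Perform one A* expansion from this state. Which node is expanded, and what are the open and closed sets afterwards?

expanded=(2,2); open=[(1,2) g=3 f=5, (2,1) g=3 f=5, (2,3) g=3 f=7, (3,1) g=2 f=5, (3,3) g=2 f=7, (4,1) g=1 f=5, (5,2) g=1 f=7]; closed=[(2,2), (3,2), (4,2)]

step 1: expand (2,2) (f=5, h=3) → closed; open now [(1,2) g=3 f=5, (2,1) g=3 f=5, (2,3) g=3 f=7, (3,1) g=2 f=5, (3,3) g=2 f=7, (4,1) g=1 f=5, (5,2) g=1 f=7]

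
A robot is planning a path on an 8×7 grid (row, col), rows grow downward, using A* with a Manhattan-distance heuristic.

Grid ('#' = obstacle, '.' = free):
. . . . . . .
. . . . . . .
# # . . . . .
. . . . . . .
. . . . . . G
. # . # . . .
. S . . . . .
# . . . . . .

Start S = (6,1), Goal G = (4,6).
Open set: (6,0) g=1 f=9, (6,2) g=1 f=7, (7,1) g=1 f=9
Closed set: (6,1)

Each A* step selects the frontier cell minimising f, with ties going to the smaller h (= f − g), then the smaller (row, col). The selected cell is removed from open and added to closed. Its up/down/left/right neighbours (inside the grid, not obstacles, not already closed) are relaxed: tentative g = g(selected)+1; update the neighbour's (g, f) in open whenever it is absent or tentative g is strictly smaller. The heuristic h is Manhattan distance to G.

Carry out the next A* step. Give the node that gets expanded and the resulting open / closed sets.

expanded=(6,2); open=[(5,2) g=2 f=7, (6,0) g=1 f=9, (6,3) g=2 f=7, (7,1) g=1 f=9, (7,2) g=2 f=9]; closed=[(6,1), (6,2)]

step 1: expand (6,2) (f=7, h=6) → closed; open now [(5,2) g=2 f=7, (6,0) g=1 f=9, (6,3) g=2 f=7, (7,1) g=1 f=9, (7,2) g=2 f=9]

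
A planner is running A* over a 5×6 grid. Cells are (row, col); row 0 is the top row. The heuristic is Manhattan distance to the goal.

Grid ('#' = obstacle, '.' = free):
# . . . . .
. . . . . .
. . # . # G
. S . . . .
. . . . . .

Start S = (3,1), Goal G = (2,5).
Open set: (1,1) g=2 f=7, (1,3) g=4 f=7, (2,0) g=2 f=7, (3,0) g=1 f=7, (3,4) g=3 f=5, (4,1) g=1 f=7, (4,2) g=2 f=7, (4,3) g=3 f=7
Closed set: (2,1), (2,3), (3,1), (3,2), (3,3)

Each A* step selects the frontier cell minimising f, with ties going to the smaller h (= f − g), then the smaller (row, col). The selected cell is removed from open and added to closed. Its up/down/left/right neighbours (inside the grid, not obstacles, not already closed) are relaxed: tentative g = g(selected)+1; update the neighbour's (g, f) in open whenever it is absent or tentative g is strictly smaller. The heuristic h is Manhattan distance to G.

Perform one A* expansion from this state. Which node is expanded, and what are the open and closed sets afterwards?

expanded=(3,4); open=[(1,1) g=2 f=7, (1,3) g=4 f=7, (2,0) g=2 f=7, (3,0) g=1 f=7, (3,5) g=4 f=5, (4,1) g=1 f=7, (4,2) g=2 f=7, (4,3) g=3 f=7, (4,4) g=4 f=7]; closed=[(2,1), (2,3), (3,1), (3,2), (3,3), (3,4)]

step 1: expand (3,4) (f=5, h=2) → closed; open now [(1,1) g=2 f=7, (1,3) g=4 f=7, (2,0) g=2 f=7, (3,0) g=1 f=7, (3,5) g=4 f=5, (4,1) g=1 f=7, (4,2) g=2 f=7, (4,3) g=3 f=7, (4,4) g=4 f=7]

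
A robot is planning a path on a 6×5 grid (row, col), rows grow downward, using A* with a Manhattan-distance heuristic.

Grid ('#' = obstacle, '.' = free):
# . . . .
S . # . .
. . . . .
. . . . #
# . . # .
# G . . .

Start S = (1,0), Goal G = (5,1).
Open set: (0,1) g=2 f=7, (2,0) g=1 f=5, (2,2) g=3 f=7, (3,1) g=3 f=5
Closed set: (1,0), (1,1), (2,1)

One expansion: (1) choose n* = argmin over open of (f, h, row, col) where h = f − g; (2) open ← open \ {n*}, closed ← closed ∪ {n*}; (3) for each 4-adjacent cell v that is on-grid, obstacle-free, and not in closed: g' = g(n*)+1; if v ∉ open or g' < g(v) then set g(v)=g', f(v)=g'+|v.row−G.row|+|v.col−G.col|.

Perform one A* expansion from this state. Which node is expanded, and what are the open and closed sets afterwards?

expanded=(3,1); open=[(0,1) g=2 f=7, (2,0) g=1 f=5, (2,2) g=3 f=7, (3,0) g=4 f=7, (3,2) g=4 f=7, (4,1) g=4 f=5]; closed=[(1,0), (1,1), (2,1), (3,1)]

step 1: expand (3,1) (f=5, h=2) → closed; open now [(0,1) g=2 f=7, (2,0) g=1 f=5, (2,2) g=3 f=7, (3,0) g=4 f=7, (3,2) g=4 f=7, (4,1) g=4 f=5]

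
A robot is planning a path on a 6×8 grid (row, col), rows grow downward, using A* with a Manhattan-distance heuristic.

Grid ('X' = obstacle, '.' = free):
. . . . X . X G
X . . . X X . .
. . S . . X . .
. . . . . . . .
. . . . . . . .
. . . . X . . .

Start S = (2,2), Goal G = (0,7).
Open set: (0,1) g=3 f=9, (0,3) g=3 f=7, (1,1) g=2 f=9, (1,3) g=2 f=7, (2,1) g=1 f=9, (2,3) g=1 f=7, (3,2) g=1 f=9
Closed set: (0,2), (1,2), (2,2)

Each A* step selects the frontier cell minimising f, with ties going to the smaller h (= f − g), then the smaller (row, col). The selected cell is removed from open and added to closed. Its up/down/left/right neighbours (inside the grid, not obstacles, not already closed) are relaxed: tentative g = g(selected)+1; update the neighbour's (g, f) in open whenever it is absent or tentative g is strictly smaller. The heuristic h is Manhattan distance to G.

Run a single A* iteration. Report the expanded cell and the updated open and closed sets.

step 1: expand (0,3) (f=7, h=4) → closed; open now [(0,1) g=3 f=9, (1,1) g=2 f=9, (1,3) g=2 f=7, (2,1) g=1 f=9, (2,3) g=1 f=7, (3,2) g=1 f=9]

expanded=(0,3); open=[(0,1) g=3 f=9, (1,1) g=2 f=9, (1,3) g=2 f=7, (2,1) g=1 f=9, (2,3) g=1 f=7, (3,2) g=1 f=9]; closed=[(0,2), (0,3), (1,2), (2,2)]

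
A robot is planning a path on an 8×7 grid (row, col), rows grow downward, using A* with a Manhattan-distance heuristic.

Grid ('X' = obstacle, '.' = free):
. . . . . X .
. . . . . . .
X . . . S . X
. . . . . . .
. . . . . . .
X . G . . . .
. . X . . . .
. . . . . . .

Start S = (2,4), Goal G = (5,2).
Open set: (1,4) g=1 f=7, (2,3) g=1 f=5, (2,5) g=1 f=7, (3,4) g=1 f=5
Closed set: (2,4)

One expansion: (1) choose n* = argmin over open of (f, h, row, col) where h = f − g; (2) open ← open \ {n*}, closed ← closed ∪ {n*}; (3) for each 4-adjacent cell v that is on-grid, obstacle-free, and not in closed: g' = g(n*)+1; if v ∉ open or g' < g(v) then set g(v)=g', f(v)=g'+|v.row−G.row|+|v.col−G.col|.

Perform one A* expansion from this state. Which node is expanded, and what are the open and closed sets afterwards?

expanded=(2,3); open=[(1,3) g=2 f=7, (1,4) g=1 f=7, (2,2) g=2 f=5, (2,5) g=1 f=7, (3,3) g=2 f=5, (3,4) g=1 f=5]; closed=[(2,3), (2,4)]

step 1: expand (2,3) (f=5, h=4) → closed; open now [(1,3) g=2 f=7, (1,4) g=1 f=7, (2,2) g=2 f=5, (2,5) g=1 f=7, (3,3) g=2 f=5, (3,4) g=1 f=5]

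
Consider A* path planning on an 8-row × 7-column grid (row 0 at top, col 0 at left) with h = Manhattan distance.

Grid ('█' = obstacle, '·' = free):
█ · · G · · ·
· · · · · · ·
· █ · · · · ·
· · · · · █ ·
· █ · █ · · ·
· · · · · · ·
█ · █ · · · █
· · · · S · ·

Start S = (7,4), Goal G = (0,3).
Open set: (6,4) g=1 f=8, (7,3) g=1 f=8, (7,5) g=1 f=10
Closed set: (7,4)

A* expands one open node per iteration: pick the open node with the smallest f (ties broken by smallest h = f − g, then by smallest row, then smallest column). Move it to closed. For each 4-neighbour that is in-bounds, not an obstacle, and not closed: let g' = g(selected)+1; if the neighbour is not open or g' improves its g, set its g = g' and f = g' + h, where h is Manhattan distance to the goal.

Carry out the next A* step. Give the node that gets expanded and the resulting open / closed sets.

expanded=(6,4); open=[(5,4) g=2 f=8, (6,3) g=2 f=8, (6,5) g=2 f=10, (7,3) g=1 f=8, (7,5) g=1 f=10]; closed=[(6,4), (7,4)]

step 1: expand (6,4) (f=8, h=7) → closed; open now [(5,4) g=2 f=8, (6,3) g=2 f=8, (6,5) g=2 f=10, (7,3) g=1 f=8, (7,5) g=1 f=10]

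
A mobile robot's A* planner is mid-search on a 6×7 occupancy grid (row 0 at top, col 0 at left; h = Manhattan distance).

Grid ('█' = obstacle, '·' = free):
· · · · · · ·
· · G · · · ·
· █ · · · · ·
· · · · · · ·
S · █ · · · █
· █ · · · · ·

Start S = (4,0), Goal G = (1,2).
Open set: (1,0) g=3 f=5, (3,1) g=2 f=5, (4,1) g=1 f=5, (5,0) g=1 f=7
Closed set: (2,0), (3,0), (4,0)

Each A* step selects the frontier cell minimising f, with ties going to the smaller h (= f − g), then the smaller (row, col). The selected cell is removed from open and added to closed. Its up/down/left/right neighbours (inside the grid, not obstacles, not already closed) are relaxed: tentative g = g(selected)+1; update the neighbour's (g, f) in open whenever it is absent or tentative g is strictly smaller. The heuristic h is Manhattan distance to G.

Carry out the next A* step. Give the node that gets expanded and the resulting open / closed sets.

expanded=(1,0); open=[(0,0) g=4 f=7, (1,1) g=4 f=5, (3,1) g=2 f=5, (4,1) g=1 f=5, (5,0) g=1 f=7]; closed=[(1,0), (2,0), (3,0), (4,0)]

step 1: expand (1,0) (f=5, h=2) → closed; open now [(0,0) g=4 f=7, (1,1) g=4 f=5, (3,1) g=2 f=5, (4,1) g=1 f=5, (5,0) g=1 f=7]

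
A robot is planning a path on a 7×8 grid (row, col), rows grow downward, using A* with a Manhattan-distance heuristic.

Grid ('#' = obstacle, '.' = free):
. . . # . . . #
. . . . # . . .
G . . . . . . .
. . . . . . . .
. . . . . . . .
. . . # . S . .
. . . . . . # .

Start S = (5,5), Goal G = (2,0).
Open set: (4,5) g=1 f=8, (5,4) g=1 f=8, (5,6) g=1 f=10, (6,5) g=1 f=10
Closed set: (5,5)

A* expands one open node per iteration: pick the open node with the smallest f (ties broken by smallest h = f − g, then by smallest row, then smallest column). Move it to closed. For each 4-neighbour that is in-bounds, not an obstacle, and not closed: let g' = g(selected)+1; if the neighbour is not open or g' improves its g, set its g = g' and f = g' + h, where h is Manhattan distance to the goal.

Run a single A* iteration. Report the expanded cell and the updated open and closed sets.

step 1: expand (4,5) (f=8, h=7) → closed; open now [(3,5) g=2 f=8, (4,4) g=2 f=8, (4,6) g=2 f=10, (5,4) g=1 f=8, (5,6) g=1 f=10, (6,5) g=1 f=10]

expanded=(4,5); open=[(3,5) g=2 f=8, (4,4) g=2 f=8, (4,6) g=2 f=10, (5,4) g=1 f=8, (5,6) g=1 f=10, (6,5) g=1 f=10]; closed=[(4,5), (5,5)]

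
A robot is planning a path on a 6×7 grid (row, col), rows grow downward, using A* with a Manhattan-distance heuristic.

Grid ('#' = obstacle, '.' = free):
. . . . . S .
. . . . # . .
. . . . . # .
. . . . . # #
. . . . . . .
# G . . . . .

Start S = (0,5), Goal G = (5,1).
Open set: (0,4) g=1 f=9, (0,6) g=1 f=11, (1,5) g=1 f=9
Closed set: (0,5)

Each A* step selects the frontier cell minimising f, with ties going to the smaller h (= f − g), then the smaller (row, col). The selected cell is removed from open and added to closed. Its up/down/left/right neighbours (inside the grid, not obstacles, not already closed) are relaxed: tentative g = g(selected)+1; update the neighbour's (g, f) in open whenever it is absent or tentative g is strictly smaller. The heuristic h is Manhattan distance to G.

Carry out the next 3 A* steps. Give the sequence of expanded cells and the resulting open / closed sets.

order=[(0,4) → (0,3) → (0,2)]; open=[(0,1) g=4 f=9, (0,6) g=1 f=11, (1,2) g=4 f=9, (1,3) g=3 f=9, (1,5) g=1 f=9]; closed=[(0,2), (0,3), (0,4), (0,5)]

step 1: expand (0,4) (f=9, h=8) → closed; open now [(0,3) g=2 f=9, (0,6) g=1 f=11, (1,5) g=1 f=9]
step 2: expand (0,3) (f=9, h=7) → closed; open now [(0,2) g=3 f=9, (0,6) g=1 f=11, (1,3) g=3 f=9, (1,5) g=1 f=9]
step 3: expand (0,2) (f=9, h=6) → closed; open now [(0,1) g=4 f=9, (0,6) g=1 f=11, (1,2) g=4 f=9, (1,3) g=3 f=9, (1,5) g=1 f=9]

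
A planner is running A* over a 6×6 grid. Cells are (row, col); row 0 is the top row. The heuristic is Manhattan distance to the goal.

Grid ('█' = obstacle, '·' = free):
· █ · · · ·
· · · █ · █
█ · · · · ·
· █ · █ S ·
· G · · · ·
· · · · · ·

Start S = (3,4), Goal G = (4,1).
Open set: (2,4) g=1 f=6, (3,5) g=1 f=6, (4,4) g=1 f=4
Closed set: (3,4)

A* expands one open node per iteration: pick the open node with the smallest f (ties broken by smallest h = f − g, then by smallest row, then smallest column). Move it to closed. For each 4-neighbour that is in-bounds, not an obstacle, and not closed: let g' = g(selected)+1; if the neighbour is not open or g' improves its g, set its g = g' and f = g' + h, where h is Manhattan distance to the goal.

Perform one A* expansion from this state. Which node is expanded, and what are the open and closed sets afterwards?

expanded=(4,4); open=[(2,4) g=1 f=6, (3,5) g=1 f=6, (4,3) g=2 f=4, (4,5) g=2 f=6, (5,4) g=2 f=6]; closed=[(3,4), (4,4)]

step 1: expand (4,4) (f=4, h=3) → closed; open now [(2,4) g=1 f=6, (3,5) g=1 f=6, (4,3) g=2 f=4, (4,5) g=2 f=6, (5,4) g=2 f=6]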